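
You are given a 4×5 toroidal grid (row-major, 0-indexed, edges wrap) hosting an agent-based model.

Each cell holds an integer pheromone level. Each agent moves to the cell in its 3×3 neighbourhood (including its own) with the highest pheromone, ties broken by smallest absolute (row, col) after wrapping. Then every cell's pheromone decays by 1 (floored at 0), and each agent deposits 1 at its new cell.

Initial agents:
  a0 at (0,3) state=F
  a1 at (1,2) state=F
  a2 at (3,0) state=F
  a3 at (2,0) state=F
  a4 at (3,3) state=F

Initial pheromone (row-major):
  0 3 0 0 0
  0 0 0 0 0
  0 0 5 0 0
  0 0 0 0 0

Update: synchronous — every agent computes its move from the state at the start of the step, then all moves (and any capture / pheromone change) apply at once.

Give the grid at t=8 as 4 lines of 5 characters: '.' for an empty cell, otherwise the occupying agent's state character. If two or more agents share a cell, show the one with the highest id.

.F...
.....
..F..
.....

t=1: a0@(0,2) a1@(2,2) a2@(0,1) a3@(1,0) a4@(2,2) | pheromone: 0 3 1 0 0 / 1 0 0 0 0 / 0 0 6 0 0 / 0 0 0 0 0
t=2: a0@(0,1) a1@(2,2) a2@(0,1) a3@(0,1) a4@(2,2) | pheromone: 0 5 0 0 0 / 0 0 0 0 0 / 0 0 7 0 0 / 0 0 0 0 0
t=3: a0@(0,1) a1@(2,2) a2@(0,1) a3@(0,1) a4@(2,2) | pheromone: 0 7 0 0 0 / 0 0 0 0 0 / 0 0 8 0 0 / 0 0 0 0 0
t=4: a0@(0,1) a1@(2,2) a2@(0,1) a3@(0,1) a4@(2,2) | pheromone: 0 9 0 0 0 / 0 0 0 0 0 / 0 0 9 0 0 / 0 0 0 0 0
t=5: a0@(0,1) a1@(2,2) a2@(0,1) a3@(0,1) a4@(2,2) | pheromone: 0 11 0 0 0 / 0 0 0 0 0 / 0 0 10 0 0 / 0 0 0 0 0
t=6: a0@(0,1) a1@(2,2) a2@(0,1) a3@(0,1) a4@(2,2) | pheromone: 0 13 0 0 0 / 0 0 0 0 0 / 0 0 11 0 0 / 0 0 0 0 0
t=7: a0@(0,1) a1@(2,2) a2@(0,1) a3@(0,1) a4@(2,2) | pheromone: 0 15 0 0 0 / 0 0 0 0 0 / 0 0 12 0 0 / 0 0 0 0 0
t=8: a0@(0,1) a1@(2,2) a2@(0,1) a3@(0,1) a4@(2,2) | pheromone: 0 17 0 0 0 / 0 0 0 0 0 / 0 0 13 0 0 / 0 0 0 0 0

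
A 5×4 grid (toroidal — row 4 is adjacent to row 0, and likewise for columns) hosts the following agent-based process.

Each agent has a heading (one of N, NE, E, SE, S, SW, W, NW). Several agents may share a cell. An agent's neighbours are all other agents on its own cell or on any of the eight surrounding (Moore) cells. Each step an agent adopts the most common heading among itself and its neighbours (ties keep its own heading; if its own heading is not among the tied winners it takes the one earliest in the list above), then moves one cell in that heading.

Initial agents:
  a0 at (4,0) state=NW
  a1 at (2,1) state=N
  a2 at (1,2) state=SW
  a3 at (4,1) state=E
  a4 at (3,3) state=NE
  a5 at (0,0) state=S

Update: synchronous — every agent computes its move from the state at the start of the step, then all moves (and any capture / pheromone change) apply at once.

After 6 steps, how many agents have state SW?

1

t=1: a0@(3,3):NW a1@(1,1):N a2@(2,1):SW a3@(4,2):E a4@(2,0):NE a5@(1,0):S
t=2: a0@(2,2):NW a1@(0,1):N a2@(3,0):SW a3@(4,3):E a4@(1,1):NE a5@(2,0):S
t=3: a0@(1,1):NW a1@(4,1):N a2@(4,3):SW a3@(4,0):E a4@(0,2):NE a5@(3,0):S
t=4: a0@(0,0):NW a1@(3,1):N a2@(0,2):SW a3@(4,1):E a4@(4,3):NE a5@(4,0):S
t=5: a0@(4,3):NW a1@(2,1):N a2@(1,1):SW a3@(4,2):E a4@(3,0):NE a5@(0,0):S
t=6: a0@(3,2):NW a1@(1,1):N a2@(2,0):SW a3@(4,3):E a4@(2,1):NE a5@(1,0):S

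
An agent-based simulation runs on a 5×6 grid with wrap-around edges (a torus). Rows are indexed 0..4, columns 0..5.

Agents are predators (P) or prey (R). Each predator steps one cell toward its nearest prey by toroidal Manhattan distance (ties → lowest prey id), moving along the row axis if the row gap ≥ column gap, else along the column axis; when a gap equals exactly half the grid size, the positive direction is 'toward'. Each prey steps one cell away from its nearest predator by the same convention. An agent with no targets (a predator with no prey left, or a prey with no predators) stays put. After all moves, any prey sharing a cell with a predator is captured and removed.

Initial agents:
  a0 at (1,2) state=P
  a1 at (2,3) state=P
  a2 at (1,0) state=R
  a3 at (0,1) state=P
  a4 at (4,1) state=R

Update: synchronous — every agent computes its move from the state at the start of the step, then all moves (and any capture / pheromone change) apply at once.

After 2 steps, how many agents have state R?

1

t=1: a0@(1,1):P a1@(2,4):P a2@(1,5):R a3@(4,1):P a4@(3,1):R
t=2: a0@(1,0):P a1@(1,4):P a3@(3,1):P a4@(2,1):R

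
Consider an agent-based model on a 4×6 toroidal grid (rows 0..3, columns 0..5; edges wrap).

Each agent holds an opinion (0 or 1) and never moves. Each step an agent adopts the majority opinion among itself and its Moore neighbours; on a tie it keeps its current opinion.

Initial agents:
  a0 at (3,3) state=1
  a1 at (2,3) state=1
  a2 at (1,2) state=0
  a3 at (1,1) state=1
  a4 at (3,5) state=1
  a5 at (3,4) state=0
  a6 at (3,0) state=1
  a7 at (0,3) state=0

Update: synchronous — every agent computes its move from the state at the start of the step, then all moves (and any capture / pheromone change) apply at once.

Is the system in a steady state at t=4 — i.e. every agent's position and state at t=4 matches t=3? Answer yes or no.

yes

t=1: a0@(3,3):1 a1@(2,3):1 a2@(1,2):0 a3@(1,1):1 a4@(3,5):1 a5@(3,4):1 a6@(3,0):1 a7@(0,3):0
t=2: (unchanged — steady state)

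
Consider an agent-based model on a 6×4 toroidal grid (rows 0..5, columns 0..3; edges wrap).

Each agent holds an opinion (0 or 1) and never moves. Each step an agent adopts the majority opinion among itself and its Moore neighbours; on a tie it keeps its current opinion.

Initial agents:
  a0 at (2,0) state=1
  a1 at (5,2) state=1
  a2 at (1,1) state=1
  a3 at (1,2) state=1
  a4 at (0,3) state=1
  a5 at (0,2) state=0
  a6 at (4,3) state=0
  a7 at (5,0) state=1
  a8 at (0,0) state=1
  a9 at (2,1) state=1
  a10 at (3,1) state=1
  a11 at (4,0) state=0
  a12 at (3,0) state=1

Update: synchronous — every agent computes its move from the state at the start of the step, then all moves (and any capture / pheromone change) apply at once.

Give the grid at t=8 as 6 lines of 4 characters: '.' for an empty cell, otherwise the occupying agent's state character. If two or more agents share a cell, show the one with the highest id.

t=1: a0@(2,0):1 a1@(5,2):1 a2@(1,1):1 a3@(1,2):1 a4@(0,3):1 a5@(0,2):1 a6@(4,3):1 a7@(5,0):1 a8@(0,0):1 a9@(2,1):1 a10@(3,1):1 a11@(4,0):1 a12@(3,0):1
t=2: (unchanged — steady state)

1.11
.11.
11..
11..
1..1
1.1.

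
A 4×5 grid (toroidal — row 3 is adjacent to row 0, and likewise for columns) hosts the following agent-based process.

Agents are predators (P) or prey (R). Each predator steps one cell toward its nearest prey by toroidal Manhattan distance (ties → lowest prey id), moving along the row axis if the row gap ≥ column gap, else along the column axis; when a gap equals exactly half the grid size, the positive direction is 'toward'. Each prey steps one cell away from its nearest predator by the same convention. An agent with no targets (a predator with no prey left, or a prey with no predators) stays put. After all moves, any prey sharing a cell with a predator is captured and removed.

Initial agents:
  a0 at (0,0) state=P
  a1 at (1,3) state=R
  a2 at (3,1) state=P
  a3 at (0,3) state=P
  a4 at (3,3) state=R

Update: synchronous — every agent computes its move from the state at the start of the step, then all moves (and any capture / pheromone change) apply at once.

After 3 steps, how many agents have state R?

t=1: a0@(0,4):P a1@(2,3):R a2@(3,2):P a3@(1,3):P a4@(2,3):R
t=2: a0@(1,4):P a1@(3,3):R a2@(2,2):P a3@(2,3):P a4@(3,3):R
t=3: a0@(2,4):P a1@(0,3):R a2@(3,2):P a3@(3,3):P a4@(0,3):R

2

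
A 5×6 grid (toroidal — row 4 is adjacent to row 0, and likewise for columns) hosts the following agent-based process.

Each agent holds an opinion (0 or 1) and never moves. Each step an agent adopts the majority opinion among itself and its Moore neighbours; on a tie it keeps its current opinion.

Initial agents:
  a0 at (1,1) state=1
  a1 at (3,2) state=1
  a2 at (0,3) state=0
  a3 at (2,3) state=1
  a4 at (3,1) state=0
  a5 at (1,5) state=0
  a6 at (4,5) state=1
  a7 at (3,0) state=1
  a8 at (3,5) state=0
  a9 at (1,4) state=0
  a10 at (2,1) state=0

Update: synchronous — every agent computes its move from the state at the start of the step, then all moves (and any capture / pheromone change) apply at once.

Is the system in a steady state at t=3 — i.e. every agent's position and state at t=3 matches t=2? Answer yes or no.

no

t=1: a0@(1,1):1 a1@(3,2):1 a2@(0,3):0 a3@(2,3):1 a4@(3,1):0 a5@(1,5):0 a6@(4,5):1 a7@(3,0):0 a8@(3,5):1 a9@(1,4):0 a10@(2,1):1
t=2: a0@(1,1):1 a1@(3,2):1 a2@(0,3):0 a3@(2,3):1 a4@(3,1):0 a5@(1,5):0 a6@(4,5):1 a7@(3,0):1 a8@(3,5):1 a9@(1,4):0 a10@(2,1):1
t=3: a0@(1,1):1 a1@(3,2):1 a2@(0,3):0 a3@(2,3):1 a4@(3,1):1 a5@(1,5):0 a6@(4,5):1 a7@(3,0):1 a8@(3,5):1 a9@(1,4):0 a10@(2,1):1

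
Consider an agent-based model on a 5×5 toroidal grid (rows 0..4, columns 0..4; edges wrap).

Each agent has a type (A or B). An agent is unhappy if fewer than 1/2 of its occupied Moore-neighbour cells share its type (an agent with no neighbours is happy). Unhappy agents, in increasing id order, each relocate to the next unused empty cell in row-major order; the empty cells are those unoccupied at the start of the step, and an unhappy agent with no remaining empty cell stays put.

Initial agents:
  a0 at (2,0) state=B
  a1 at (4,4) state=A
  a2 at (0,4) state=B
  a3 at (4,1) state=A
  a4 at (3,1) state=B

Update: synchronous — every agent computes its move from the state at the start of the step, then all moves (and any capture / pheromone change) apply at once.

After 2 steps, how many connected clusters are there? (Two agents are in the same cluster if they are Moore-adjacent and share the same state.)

4

t=1: a0@(2,0):B a1@(0,0):A a2@(0,1):B a3@(0,2):A a4@(3,1):B
t=2: a0@(2,0):B a1@(0,3):A a2@(0,4):B a3@(1,0):A a4@(3,1):B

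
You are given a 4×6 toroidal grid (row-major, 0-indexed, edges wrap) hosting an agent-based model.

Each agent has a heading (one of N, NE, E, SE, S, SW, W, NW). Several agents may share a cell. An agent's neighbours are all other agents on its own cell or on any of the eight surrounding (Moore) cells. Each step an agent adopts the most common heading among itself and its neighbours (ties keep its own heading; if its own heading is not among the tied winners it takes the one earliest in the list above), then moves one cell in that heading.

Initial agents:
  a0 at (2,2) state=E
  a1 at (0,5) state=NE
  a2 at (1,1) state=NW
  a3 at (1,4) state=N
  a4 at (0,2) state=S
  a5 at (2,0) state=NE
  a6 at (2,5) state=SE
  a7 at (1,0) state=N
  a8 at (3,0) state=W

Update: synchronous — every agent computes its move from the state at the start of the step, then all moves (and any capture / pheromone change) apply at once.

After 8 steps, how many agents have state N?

t=1: a0@(2,3):E a1@(3,5):N a2@(0,0):NW a3@(0,4):N a4@(1,2):S a5@(1,1):NE a6@(1,5):N a7@(0,1):NE a8@(2,1):NE
t=2: a0@(2,4):E a1@(2,5):N a2@(3,0):N a3@(3,4):N a4@(0,3):NE a5@(0,2):NE a6@(0,5):N a7@(3,2):NE a8@(1,2):NE
t=3: a0@(1,4):N a1@(1,5):N a2@(2,0):N a3@(2,4):N a4@(3,4):NE a5@(3,3):NE a6@(3,5):N a7@(2,3):NE a8@(0,3):NE
t=4: a0@(0,4):N a1@(0,5):N a2@(1,0):N a3@(1,4):N a4@(2,5):NE a5@(2,4):NE a6@(2,5):N a7@(1,4):NE a8@(3,4):NE
t=5: a0@(3,4):N a1@(3,5):N a2@(0,0):N a3@(0,4):N a4@(1,0):NE a5@(1,5):NE a6@(1,0):NE a7@(0,4):N a8@(2,5):NE
t=6: a0@(2,4):N a1@(2,5):N a2@(3,1):NE a3@(3,4):N a4@(0,1):NE a5@(0,0):NE a6@(0,1):NE a7@(3,4):N a8@(1,0):NE
t=7: a0@(1,4):N a1@(1,5):N a2@(2,2):NE a3@(2,4):N a4@(3,2):NE a5@(3,1):NE a6@(3,2):NE a7@(2,4):N a8@(0,1):NE
t=8: a0@(0,4):N a1@(0,5):N a2@(1,3):NE a3@(1,4):N a4@(2,3):NE a5@(2,2):NE a6@(2,3):NE a7@(1,4):N a8@(3,2):NE

4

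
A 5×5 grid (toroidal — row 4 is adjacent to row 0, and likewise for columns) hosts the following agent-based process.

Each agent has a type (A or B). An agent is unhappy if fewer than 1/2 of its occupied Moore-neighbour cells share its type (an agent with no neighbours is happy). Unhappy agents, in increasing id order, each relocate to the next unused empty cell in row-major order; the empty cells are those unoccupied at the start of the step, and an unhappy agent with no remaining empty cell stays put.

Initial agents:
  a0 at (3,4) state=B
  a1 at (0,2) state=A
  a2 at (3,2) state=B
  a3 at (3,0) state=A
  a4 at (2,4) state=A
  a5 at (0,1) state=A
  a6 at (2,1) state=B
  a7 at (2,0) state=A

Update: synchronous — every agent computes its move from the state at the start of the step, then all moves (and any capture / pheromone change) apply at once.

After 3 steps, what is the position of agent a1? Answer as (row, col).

t=1: a0@(0,0):B a1@(0,2):A a2@(3,2):B a3@(3,0):A a4@(2,4):A a5@(0,1):A a6@(0,3):B a7@(2,0):A
t=2: a0@(0,4):B a1@(0,2):A a2@(3,2):B a3@(3,0):A a4@(2,4):A a5@(0,1):A a6@(1,0):B a7@(2,0):A
t=3: a0@(0,4):B a1@(0,2):A a2@(3,2):B a3@(3,0):A a4@(2,4):A a5@(0,1):A a6@(0,0):B a7@(2,0):A

(0, 2)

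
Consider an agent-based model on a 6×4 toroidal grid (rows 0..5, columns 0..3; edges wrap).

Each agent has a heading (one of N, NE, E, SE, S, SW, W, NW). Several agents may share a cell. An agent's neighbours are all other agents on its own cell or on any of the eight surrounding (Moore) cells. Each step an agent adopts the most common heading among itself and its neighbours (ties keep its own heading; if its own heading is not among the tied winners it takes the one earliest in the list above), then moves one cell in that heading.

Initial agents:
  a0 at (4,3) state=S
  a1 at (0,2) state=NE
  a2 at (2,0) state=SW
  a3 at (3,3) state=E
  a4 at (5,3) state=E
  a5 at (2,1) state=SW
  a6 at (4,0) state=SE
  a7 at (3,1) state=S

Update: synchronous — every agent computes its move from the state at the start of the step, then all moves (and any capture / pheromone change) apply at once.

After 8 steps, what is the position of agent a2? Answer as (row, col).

(4, 0)

t=1: a0@(4,0):E a1@(5,3):NE a2@(3,3):SW a3@(3,0):E a4@(5,0):E a5@(3,0):SW a6@(4,1):E a7@(4,0):SW
t=2: a0@(4,1):E a1@(5,0):E a2@(4,2):SW a3@(3,1):E a4@(5,1):E a5@(4,3):SW a6@(4,2):E a7@(4,1):E
t=3: a0@(4,2):E a1@(5,1):E a2@(4,3):E a3@(3,2):E a4@(5,2):E a5@(5,2):SW a6@(4,3):E a7@(4,2):E
t=4: a0@(4,3):E a1@(5,2):E a2@(4,0):E a3@(3,3):E a4@(5,3):E a5@(5,3):E a6@(4,0):E a7@(4,3):E
t=5: a0@(4,0):E a1@(5,3):E a2@(4,1):E a3@(3,0):E a4@(5,0):E a5@(5,0):E a6@(4,1):E a7@(4,0):E
t=6: a0@(4,1):E a1@(5,0):E a2@(4,2):E a3@(3,1):E a4@(5,1):E a5@(5,1):E a6@(4,2):E a7@(4,1):E
t=7: a0@(4,2):E a1@(5,1):E a2@(4,3):E a3@(3,2):E a4@(5,2):E a5@(5,2):E a6@(4,3):E a7@(4,2):E
t=8: a0@(4,3):E a1@(5,2):E a2@(4,0):E a3@(3,3):E a4@(5,3):E a5@(5,3):E a6@(4,0):E a7@(4,3):E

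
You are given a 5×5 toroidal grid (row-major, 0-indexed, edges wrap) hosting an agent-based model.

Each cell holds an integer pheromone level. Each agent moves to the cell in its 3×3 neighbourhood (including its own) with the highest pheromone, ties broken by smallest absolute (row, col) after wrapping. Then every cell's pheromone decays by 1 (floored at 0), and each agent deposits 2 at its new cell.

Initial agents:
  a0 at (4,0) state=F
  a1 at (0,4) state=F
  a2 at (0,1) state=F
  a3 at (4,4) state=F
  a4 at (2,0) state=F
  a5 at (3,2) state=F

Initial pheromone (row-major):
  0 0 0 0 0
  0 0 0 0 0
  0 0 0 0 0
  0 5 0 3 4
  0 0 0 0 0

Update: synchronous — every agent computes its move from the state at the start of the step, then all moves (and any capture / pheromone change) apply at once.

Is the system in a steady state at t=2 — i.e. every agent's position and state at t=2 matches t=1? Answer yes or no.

t=1: a0@(3,1) a1@(0,0) a2@(0,0) a3@(3,4) a4@(3,1) a5@(3,1) | pheromone: 4 0 0 0 0 / 0 0 0 0 0 / 0 0 0 0 0 / 0 10 0 2 5 / 0 0 0 0 0
t=2: a0@(3,1) a1@(0,0) a2@(0,0) a3@(3,4) a4@(3,1) a5@(3,1) | pheromone: 7 0 0 0 0 / 0 0 0 0 0 / 0 0 0 0 0 / 0 15 0 1 6 / 0 0 0 0 0

yes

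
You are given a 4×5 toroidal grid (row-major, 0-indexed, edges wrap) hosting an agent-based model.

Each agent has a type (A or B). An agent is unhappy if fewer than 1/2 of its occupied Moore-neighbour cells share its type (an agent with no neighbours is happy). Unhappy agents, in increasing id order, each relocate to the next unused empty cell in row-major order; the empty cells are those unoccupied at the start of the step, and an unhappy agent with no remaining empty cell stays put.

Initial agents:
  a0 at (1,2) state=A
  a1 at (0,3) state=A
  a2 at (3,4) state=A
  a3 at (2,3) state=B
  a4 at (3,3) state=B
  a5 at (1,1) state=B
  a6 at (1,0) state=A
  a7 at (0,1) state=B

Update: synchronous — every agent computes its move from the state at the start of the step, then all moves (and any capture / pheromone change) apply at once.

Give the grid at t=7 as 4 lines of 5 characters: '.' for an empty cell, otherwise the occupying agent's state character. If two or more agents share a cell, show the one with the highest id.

AA.BB
AA.B.
..B..
.....

t=1: a0@(0,0):A a1@(0,3):A a2@(0,2):A a3@(0,4):B a4@(1,3):B a5@(1,4):B a6@(2,0):A a7@(2,1):B
t=2: a0@(0,1):A a1@(1,0):A a2@(0,2):A a3@(0,4):B a4@(1,3):B a5@(1,1):B a6@(1,2):A a7@(2,2):B
t=3: a0@(0,1):A a1@(0,0):A a2@(0,2):A a3@(0,4):B a4@(1,3):B a5@(0,3):B a6@(1,4):A a7@(2,2):B
t=4: a0@(0,1):A a1@(0,0):A a2@(1,0):A a3@(0,4):B a4@(1,3):B a5@(0,3):B a6@(1,1):A a7@(2,2):B
t=5: (unchanged — steady state)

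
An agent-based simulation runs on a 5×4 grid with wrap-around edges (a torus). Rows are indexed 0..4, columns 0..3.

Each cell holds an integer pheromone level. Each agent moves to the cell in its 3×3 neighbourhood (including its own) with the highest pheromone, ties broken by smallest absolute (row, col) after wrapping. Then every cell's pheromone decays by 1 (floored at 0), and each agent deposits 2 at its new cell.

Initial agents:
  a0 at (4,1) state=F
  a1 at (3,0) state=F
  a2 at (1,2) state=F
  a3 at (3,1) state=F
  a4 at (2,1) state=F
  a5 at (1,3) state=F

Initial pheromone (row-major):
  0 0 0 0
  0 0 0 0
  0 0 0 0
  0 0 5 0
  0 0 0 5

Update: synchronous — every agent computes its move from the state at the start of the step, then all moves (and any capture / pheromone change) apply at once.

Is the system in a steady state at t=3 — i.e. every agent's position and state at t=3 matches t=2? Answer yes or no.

no

t=1: a0@(3,2) a1@(4,3) a2@(0,1) a3@(3,2) a4@(3,2) a5@(0,0) | pheromone: 2 2 0 0 / 0 0 0 0 / 0 0 0 0 / 0 0 10 0 / 0 0 0 6
t=2: a0@(3,2) a1@(3,2) a2@(0,0) a3@(3,2) a4@(3,2) a5@(4,3) | pheromone: 3 1 0 0 / 0 0 0 0 / 0 0 0 0 / 0 0 17 0 / 0 0 0 7
t=3: a0@(3,2) a1@(3,2) a2@(4,3) a3@(3,2) a4@(3,2) a5@(3,2) | pheromone: 2 0 0 0 / 0 0 0 0 / 0 0 0 0 / 0 0 26 0 / 0 0 0 8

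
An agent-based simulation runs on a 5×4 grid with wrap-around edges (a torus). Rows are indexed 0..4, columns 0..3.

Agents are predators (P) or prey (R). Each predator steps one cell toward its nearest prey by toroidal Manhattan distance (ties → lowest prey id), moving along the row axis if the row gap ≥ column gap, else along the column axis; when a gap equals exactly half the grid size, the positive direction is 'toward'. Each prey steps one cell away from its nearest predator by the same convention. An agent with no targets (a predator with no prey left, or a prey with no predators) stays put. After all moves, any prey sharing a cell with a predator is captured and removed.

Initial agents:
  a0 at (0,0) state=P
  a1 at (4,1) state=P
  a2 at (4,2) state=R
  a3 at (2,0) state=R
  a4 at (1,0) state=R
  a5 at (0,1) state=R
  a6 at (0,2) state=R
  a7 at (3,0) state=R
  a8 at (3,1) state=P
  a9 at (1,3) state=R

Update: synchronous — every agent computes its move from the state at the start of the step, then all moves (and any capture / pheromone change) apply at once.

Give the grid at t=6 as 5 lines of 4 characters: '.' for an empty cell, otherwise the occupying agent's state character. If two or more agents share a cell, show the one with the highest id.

t=1: a0@(1,0):P a1@(4,2):P a2@(4,3):R a4@(2,0):R a5@(0,2):R a6@(0,1):R a7@(3,3):R a8@(3,0):P a9@(2,3):R
t=2: a0@(2,0):P a1@(4,3):P a2@(4,0):R a4@(3,0):R a5@(1,2):R a6@(4,1):R a7@(3,2):R a8@(2,0):P a9@(3,3):R
t=3: a0@(3,0):P a1@(4,0):P a2@(4,1):R a5@(1,1):R a7@(2,2):R a8@(3,0):P a9@(2,3):R
t=4: a0@(4,0):P a1@(4,1):P a2@(4,2):R a5@(0,1):R a7@(2,1):R a8@(4,0):P a9@(1,3):R
t=5: a0@(4,1):P a1@(4,2):P a2@(4,3):R a5@(1,1):R a7@(1,1):R a8@(4,1):P a9@(2,3):R
t=6: a0@(4,2):P a1@(4,3):P a2@(4,0):R a5@(2,1):R a7@(2,1):R a8@(4,2):P a9@(1,3):R

....
...R
.R..
....
R.PP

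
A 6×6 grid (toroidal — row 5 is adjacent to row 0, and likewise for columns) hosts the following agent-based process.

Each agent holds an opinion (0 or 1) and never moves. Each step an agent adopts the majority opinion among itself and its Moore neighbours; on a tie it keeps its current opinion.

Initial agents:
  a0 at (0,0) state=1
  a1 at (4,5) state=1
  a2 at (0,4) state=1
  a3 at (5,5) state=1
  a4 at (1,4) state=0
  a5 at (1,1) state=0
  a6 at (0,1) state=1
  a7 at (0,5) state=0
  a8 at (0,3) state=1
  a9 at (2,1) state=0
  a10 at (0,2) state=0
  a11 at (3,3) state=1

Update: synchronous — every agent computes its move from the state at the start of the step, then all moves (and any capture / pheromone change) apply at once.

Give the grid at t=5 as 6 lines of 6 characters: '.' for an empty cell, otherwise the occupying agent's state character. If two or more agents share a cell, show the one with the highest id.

110111
.0..1.
.0....
...1..
.....1
.....1

t=1: a0@(0,0):1 a1@(4,5):1 a2@(0,4):1 a3@(5,5):1 a4@(1,4):0 a5@(1,1):0 a6@(0,1):1 a7@(0,5):1 a8@(0,3):1 a9@(2,1):0 a10@(0,2):0 a11@(3,3):1
t=2: a0@(0,0):1 a1@(4,5):1 a2@(0,4):1 a3@(5,5):1 a4@(1,4):1 a5@(1,1):0 a6@(0,1):1 a7@(0,5):1 a8@(0,3):1 a9@(2,1):0 a10@(0,2):0 a11@(3,3):1
t=3: (unchanged — steady state)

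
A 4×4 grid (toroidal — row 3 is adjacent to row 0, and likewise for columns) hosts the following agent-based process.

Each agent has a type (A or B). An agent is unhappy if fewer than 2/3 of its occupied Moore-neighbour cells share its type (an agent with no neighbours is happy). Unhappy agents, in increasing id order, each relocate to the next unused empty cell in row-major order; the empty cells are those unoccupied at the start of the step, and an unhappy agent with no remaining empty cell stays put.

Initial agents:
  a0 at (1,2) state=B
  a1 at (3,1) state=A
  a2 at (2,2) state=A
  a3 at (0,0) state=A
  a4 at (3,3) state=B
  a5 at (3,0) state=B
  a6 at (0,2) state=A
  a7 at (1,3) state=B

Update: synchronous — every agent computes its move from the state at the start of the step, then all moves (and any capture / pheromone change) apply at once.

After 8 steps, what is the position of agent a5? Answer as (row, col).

(2, 3)

t=1: a0@(0,1):B a1@(3,1):A a2@(0,3):A a3@(1,0):A a4@(1,1):B a5@(2,0):B a6@(2,1):A a7@(2,3):B
t=2: a0@(0,0):B a1@(0,2):A a2@(0,3):A a3@(1,2):A a4@(1,3):B a5@(2,2):B a6@(3,0):A a7@(3,2):B
t=3: a0@(0,1):B a1@(1,0):A a2@(1,1):A a3@(2,0):A a4@(2,1):B a5@(2,2):B a6@(2,3):A a7@(3,1):B
t=4: a0@(0,0):B a1@(0,2):A a2@(0,3):A a3@(1,2):A a4@(1,3):B a5@(3,0):B a6@(2,3):A a7@(3,1):B
t=5: a0@(0,0):B a1@(0,1):A a2@(1,0):A a3@(1,2):A a4@(1,1):B a5@(2,0):B a6@(2,1):A a7@(3,1):B
t=6: a0@(0,2):B a1@(0,3):A a2@(1,3):A a3@(1,2):A a4@(2,2):B a5@(2,3):B a6@(3,0):A a7@(3,2):B
t=7: a0@(0,0):B a1@(0,1):A a2@(1,0):A a3@(1,1):A a4@(2,0):B a5@(2,1):B a6@(3,1):A a7@(3,2):B
t=8: a0@(0,2):B a1@(0,3):A a2@(1,2):A a3@(1,3):A a4@(2,2):B a5@(2,3):B a6@(3,0):A a7@(3,3):B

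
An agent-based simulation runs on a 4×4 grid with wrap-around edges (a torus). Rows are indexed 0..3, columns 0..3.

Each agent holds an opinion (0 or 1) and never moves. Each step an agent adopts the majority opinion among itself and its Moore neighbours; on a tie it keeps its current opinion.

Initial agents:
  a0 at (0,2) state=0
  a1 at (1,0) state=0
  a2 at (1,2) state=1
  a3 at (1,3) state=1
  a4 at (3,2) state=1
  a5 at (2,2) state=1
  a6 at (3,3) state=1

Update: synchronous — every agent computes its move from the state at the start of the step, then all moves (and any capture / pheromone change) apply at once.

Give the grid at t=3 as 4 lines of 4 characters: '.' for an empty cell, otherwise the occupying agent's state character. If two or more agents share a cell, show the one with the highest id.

t=1: a0@(0,2):1 a1@(1,0):0 a2@(1,2):1 a3@(1,3):1 a4@(3,2):1 a5@(2,2):1 a6@(3,3):1
t=2: (unchanged — steady state)

..1.
0.11
..1.
..11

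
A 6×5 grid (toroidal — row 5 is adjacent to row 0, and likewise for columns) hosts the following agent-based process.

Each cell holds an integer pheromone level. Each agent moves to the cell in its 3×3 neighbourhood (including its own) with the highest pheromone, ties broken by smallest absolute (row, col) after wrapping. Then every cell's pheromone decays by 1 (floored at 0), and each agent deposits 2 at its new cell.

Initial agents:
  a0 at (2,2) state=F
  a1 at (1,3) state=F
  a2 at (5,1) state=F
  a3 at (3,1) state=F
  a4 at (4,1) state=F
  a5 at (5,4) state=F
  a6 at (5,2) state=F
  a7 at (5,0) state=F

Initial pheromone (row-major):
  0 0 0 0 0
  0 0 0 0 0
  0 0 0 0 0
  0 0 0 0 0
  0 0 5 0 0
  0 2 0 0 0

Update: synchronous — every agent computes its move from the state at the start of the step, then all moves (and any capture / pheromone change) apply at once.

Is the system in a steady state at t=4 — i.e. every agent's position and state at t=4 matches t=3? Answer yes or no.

no

t=1: a0@(1,1) a1@(0,2) a2@(4,2) a3@(4,2) a4@(4,2) a5@(0,0) a6@(4,2) a7@(5,1) | pheromone: 2 0 2 0 0 / 0 2 0 0 0 / 0 0 0 0 0 / 0 0 0 0 0 / 0 0 12 0 0 / 0 3 0 0 0
t=2: a0@(0,0) a1@(5,1) a2@(4,2) a3@(4,2) a4@(4,2) a5@(5,1) a6@(4,2) a7@(4,2) | pheromone: 3 0 1 0 0 / 0 1 0 0 0 / 0 0 0 0 0 / 0 0 0 0 0 / 0 0 21 0 0 / 0 6 0 0 0
t=3: a0@(5,1) a1@(4,2) a2@(4,2) a3@(4,2) a4@(4,2) a5@(4,2) a6@(4,2) a7@(4,2) | pheromone: 2 0 0 0 0 / 0 0 0 0 0 / 0 0 0 0 0 / 0 0 0 0 0 / 0 0 34 0 0 / 0 7 0 0 0
t=4: a0@(4,2) a1@(4,2) a2@(4,2) a3@(4,2) a4@(4,2) a5@(4,2) a6@(4,2) a7@(4,2) | pheromone: 1 0 0 0 0 / 0 0 0 0 0 / 0 0 0 0 0 / 0 0 0 0 0 / 0 0 49 0 0 / 0 6 0 0 0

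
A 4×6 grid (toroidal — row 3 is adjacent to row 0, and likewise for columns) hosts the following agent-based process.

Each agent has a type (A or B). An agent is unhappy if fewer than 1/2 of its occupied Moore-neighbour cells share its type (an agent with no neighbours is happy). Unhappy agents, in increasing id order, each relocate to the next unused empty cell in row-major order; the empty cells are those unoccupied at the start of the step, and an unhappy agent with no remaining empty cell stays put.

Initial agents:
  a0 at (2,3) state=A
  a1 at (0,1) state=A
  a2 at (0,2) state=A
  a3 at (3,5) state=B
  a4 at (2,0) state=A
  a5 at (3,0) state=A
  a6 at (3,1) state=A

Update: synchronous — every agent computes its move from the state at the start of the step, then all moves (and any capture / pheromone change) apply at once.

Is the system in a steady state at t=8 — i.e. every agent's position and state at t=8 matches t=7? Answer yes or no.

t=1: a0@(2,3):A a1@(0,1):A a2@(0,2):A a3@(0,0):B a4@(2,0):A a5@(3,0):A a6@(3,1):A
t=2: a0@(2,3):A a1@(0,1):A a2@(0,2):A a3@(0,3):B a4@(2,0):A a5@(3,0):A a6@(3,1):A
t=3: a0@(2,3):A a1@(0,1):A a2@(0,2):A a3@(0,0):B a4@(2,0):A a5@(3,0):A a6@(3,1):A
t=4: a0@(2,3):A a1@(0,1):A a2@(0,2):A a3@(0,3):B a4@(2,0):A a5@(3,0):A a6@(3,1):A
t=5: a0@(2,3):A a1@(0,1):A a2@(0,2):A a3@(0,0):B a4@(2,0):A a5@(3,0):A a6@(3,1):A
t=6: a0@(2,3):A a1@(0,1):A a2@(0,2):A a3@(0,3):B a4@(2,0):A a5@(3,0):A a6@(3,1):A
t=7: a0@(2,3):A a1@(0,1):A a2@(0,2):A a3@(0,0):B a4@(2,0):A a5@(3,0):A a6@(3,1):A
t=8: a0@(2,3):A a1@(0,1):A a2@(0,2):A a3@(0,3):B a4@(2,0):A a5@(3,0):A a6@(3,1):A

no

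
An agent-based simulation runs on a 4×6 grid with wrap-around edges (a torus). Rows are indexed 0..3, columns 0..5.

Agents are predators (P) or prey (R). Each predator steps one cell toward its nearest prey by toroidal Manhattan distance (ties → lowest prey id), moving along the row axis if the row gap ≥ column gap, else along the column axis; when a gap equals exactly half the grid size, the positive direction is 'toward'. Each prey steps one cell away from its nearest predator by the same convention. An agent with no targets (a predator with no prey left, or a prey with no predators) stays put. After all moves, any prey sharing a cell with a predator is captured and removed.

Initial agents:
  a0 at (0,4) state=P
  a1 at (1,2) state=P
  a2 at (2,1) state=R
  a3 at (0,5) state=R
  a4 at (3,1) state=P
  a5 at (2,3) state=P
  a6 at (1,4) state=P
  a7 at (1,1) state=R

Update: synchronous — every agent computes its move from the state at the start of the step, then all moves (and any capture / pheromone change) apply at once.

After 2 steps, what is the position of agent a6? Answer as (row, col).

t=1: a0@(0,5):P a1@(1,1):P a3@(0,0):R a4@(2,1):P a5@(2,2):P a6@(0,4):P a7@(1,0):R
t=2: a0@(0,0):P a1@(1,0):P a3@(0,1):R a4@(1,1):P a5@(2,1):P a6@(0,5):P a7@(1,5):R

(0, 5)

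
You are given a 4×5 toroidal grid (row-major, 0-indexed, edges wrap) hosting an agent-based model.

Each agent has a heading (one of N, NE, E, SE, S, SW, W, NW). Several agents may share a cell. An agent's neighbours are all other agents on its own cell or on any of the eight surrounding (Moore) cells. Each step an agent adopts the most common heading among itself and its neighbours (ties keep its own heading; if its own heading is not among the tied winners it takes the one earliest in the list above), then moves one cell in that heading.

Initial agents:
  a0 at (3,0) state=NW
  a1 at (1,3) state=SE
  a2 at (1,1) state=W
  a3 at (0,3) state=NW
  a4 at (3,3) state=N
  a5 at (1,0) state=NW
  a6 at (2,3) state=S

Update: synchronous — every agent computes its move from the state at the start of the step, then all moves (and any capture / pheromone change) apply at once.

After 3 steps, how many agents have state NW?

7

t=1: a0@(2,4):NW a1@(2,4):SE a2@(1,0):W a3@(3,2):NW a4@(2,3):N a5@(0,4):NW a6@(3,3):S
t=2: a0@(1,3):NW a1@(3,0):SE a2@(0,4):NW a3@(2,1):NW a4@(1,2):NW a5@(3,3):NW a6@(2,2):NW
t=3: a0@(0,2):NW a1@(2,4):NW a2@(3,3):NW a3@(1,0):NW a4@(0,1):NW a5@(2,2):NW a6@(1,1):NW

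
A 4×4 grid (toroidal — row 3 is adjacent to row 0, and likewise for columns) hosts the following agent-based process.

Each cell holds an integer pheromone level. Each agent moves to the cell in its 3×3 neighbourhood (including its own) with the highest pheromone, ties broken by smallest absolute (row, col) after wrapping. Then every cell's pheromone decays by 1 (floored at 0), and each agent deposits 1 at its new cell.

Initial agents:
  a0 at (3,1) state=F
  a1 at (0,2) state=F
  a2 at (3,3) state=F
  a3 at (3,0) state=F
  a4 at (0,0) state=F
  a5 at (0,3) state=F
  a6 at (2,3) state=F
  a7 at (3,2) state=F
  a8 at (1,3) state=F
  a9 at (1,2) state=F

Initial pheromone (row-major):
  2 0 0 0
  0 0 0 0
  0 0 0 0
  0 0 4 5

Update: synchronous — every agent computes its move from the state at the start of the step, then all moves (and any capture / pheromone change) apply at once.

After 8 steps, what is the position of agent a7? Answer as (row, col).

t=1: a0@(3,2) a1@(3,3) a2@(3,3) a3@(3,3) a4@(3,3) a5@(3,3) a6@(3,3) a7@(3,3) a8@(0,0) a9@(0,1) | pheromone: 2 1 0 0 / 0 0 0 0 / 0 0 0 0 / 0 0 4 11
t=2: a0@(3,3) a1@(3,3) a2@(3,3) a3@(3,3) a4@(3,3) a5@(3,3) a6@(3,3) a7@(3,3) a8@(3,3) a9@(3,2) | pheromone: 1 0 0 0 / 0 0 0 0 / 0 0 0 0 / 0 0 4 19
t=3: a0@(3,3) a1@(3,3) a2@(3,3) a3@(3,3) a4@(3,3) a5@(3,3) a6@(3,3) a7@(3,3) a8@(3,3) a9@(3,3) | pheromone: 0 0 0 0 / 0 0 0 0 / 0 0 0 0 / 0 0 3 28
t=4: a0@(3,3) a1@(3,3) a2@(3,3) a3@(3,3) a4@(3,3) a5@(3,3) a6@(3,3) a7@(3,3) a8@(3,3) a9@(3,3) | pheromone: 0 0 0 0 / 0 0 0 0 / 0 0 0 0 / 0 0 2 37
t=5: a0@(3,3) a1@(3,3) a2@(3,3) a3@(3,3) a4@(3,3) a5@(3,3) a6@(3,3) a7@(3,3) a8@(3,3) a9@(3,3) | pheromone: 0 0 0 0 / 0 0 0 0 / 0 0 0 0 / 0 0 1 46
t=6: a0@(3,3) a1@(3,3) a2@(3,3) a3@(3,3) a4@(3,3) a5@(3,3) a6@(3,3) a7@(3,3) a8@(3,3) a9@(3,3) | pheromone: 0 0 0 0 / 0 0 0 0 / 0 0 0 0 / 0 0 0 55
t=7: a0@(3,3) a1@(3,3) a2@(3,3) a3@(3,3) a4@(3,3) a5@(3,3) a6@(3,3) a7@(3,3) a8@(3,3) a9@(3,3) | pheromone: 0 0 0 0 / 0 0 0 0 / 0 0 0 0 / 0 0 0 64
t=8: a0@(3,3) a1@(3,3) a2@(3,3) a3@(3,3) a4@(3,3) a5@(3,3) a6@(3,3) a7@(3,3) a8@(3,3) a9@(3,3) | pheromone: 0 0 0 0 / 0 0 0 0 / 0 0 0 0 / 0 0 0 73

(3, 3)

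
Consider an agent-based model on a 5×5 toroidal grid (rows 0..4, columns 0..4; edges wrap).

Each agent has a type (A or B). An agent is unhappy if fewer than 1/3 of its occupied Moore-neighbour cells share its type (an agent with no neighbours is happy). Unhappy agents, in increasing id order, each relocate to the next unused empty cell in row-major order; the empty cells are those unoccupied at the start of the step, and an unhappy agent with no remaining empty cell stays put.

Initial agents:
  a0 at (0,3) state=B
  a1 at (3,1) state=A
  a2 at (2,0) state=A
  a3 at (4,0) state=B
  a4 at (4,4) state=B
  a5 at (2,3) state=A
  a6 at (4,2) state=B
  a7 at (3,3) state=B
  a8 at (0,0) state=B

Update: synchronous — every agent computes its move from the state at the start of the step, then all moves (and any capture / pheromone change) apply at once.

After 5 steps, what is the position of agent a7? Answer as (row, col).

t=1: a0@(0,3):B a1@(3,1):A a2@(2,0):A a3@(4,0):B a4@(4,4):B a5@(0,1):A a6@(4,2):B a7@(3,3):B a8@(0,0):B
t=2: a0@(0,3):B a1@(3,1):A a2@(2,0):A a3@(4,0):B a4@(4,4):B a5@(0,2):A a6@(4,2):B a7@(3,3):B a8@(0,0):B
t=3: a0@(0,3):B a1@(3,1):A a2@(2,0):A a3@(4,0):B a4@(4,4):B a5@(0,1):A a6@(4,2):B a7@(3,3):B a8@(0,0):B
t=4: a0@(0,3):B a1@(3,1):A a2@(2,0):A a3@(4,0):B a4@(4,4):B a5@(0,2):A a6@(4,2):B a7@(3,3):B a8@(0,0):B
t=5: a0@(0,3):B a1@(3,1):A a2@(2,0):A a3@(4,0):B a4@(4,4):B a5@(0,1):A a6@(4,2):B a7@(3,3):B a8@(0,0):B

(3, 3)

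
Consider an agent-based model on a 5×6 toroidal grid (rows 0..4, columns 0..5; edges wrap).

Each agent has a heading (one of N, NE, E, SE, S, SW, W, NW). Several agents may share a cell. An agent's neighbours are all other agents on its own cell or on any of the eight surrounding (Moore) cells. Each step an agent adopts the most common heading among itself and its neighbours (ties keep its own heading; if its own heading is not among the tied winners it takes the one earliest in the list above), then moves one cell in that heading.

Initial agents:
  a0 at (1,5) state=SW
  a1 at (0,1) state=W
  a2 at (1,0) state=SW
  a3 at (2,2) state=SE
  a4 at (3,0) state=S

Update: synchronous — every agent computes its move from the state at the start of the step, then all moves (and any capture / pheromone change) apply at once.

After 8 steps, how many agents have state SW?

5

t=1: a0@(2,4):SW a1@(0,0):W a2@(2,5):SW a3@(3,3):SE a4@(4,0):S
t=2: a0@(3,3):SW a1@(0,5):W a2@(3,4):SW a3@(4,4):SE a4@(0,0):S
t=3: a0@(4,2):SW a1@(0,4):W a2@(4,3):SW a3@(0,3):SW a4@(1,0):S
t=4: a0@(0,1):SW a1@(1,3):SW a2@(0,2):SW a3@(1,2):SW a4@(2,0):S
t=5: a0@(1,0):SW a1@(2,2):SW a2@(1,1):SW a3@(2,1):SW a4@(3,0):S
t=6: a0@(2,5):SW a1@(3,1):SW a2@(2,0):SW a3@(3,0):SW a4@(4,0):S
t=7: a0@(3,4):SW a1@(4,0):SW a2@(3,5):SW a3@(4,5):SW a4@(0,5):SW
t=8: a0@(4,3):SW a1@(0,5):SW a2@(4,4):SW a3@(0,4):SW a4@(1,4):SW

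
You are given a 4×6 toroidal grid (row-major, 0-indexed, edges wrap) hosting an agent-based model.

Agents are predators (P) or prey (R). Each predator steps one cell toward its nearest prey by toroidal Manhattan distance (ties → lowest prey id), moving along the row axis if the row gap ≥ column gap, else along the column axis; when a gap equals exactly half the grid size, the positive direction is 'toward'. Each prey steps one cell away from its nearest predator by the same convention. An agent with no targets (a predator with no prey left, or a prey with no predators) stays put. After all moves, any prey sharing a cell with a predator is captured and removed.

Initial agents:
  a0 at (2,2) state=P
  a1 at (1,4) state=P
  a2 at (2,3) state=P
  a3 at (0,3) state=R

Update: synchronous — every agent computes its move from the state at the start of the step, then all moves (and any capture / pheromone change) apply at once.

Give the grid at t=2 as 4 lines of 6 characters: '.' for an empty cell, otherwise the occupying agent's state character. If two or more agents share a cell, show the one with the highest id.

....P.
......
......
..PP..

t=1: a0@(3,2):P a1@(0,4):P a2@(3,3):P
t=2: (unchanged — steady state)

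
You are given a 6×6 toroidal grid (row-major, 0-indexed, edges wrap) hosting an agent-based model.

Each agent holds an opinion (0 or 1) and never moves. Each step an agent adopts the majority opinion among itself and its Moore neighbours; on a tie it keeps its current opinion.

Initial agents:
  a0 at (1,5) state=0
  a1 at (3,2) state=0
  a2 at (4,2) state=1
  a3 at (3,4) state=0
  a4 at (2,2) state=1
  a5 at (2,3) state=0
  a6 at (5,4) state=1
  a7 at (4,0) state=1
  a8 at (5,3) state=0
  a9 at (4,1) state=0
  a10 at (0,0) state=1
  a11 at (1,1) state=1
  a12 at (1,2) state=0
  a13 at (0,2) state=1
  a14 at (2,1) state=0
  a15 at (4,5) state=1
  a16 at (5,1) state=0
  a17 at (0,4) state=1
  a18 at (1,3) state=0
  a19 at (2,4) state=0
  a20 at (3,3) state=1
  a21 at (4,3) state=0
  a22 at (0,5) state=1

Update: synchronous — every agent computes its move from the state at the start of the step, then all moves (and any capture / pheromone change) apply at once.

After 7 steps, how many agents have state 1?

9

t=1: a0@(1,5):1 a1@(3,2):0 a2@(4,2):0 a3@(3,4):0 a4@(2,2):0 a5@(2,3):0 a6@(5,4):1 a7@(4,0):1 a8@(5,3):1 a9@(4,1):0 a10@(0,0):1 a11@(1,1):1 a12@(1,2):0 a13@(0,2):0 a14@(2,1):0 a15@(4,5):1 a16@(5,1):1 a17@(0,4):1 a18@(1,3):0 a19@(2,4):0 a20@(3,3):0 a21@(4,3):0 a22@(0,5):1
t=2: a0@(1,5):1 a1@(3,2):0 a2@(4,2):0 a3@(3,4):0 a4@(2,2):0 a5@(2,3):0 a6@(5,4):1 a7@(4,0):1 a8@(5,3):1 a9@(4,1):0 a10@(0,0):1 a11@(1,1):0 a12@(1,2):0 a13@(0,2):0 a14@(2,1):0 a15@(4,5):1 a16@(5,1):1 a17@(0,4):1 a18@(1,3):0 a19@(2,4):0 a20@(3,3):0 a21@(4,3):0 a22@(0,5):1
t=3: (unchanged — steady state)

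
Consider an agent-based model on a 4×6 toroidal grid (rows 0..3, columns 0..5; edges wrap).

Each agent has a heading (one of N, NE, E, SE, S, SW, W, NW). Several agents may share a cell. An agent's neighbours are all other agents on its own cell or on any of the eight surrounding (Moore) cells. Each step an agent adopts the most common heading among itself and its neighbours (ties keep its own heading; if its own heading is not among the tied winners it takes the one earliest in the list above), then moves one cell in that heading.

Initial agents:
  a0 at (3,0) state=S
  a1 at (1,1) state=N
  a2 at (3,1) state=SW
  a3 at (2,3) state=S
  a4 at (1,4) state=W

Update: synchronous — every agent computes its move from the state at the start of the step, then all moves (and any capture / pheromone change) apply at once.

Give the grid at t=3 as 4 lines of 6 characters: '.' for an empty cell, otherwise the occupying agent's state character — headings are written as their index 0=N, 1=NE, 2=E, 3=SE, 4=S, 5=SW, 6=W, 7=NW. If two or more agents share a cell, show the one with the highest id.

t=1: a0@(0,0):S a1@(0,1):N a2@(0,0):SW a3@(3,3):S a4@(1,3):W
t=2: a0@(1,0):S a1@(3,1):N a2@(1,5):SW a3@(0,3):S a4@(1,2):W
t=3: a0@(2,0):S a1@(2,1):N a2@(2,4):SW a3@(1,3):S a4@(1,1):W

......
.6.4..
40..5.
......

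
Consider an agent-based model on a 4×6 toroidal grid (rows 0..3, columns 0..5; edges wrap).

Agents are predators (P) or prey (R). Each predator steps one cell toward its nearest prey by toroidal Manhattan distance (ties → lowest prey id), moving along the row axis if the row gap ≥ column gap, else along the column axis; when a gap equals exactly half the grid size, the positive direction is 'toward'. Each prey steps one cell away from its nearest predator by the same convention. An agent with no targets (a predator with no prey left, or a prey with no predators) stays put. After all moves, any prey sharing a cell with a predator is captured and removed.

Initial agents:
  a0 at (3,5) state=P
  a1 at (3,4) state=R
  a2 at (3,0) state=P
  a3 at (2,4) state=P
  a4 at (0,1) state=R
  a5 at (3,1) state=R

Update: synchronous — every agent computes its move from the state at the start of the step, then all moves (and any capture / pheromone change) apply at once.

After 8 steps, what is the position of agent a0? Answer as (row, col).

t=1: a0@(3,4):P a1@(3,3):R a2@(3,1):P a3@(3,4):P a4@(1,1):R a5@(3,2):R
t=2: a0@(3,3):P a2@(3,2):P a3@(3,3):P a4@(0,1):R
t=3: a0@(3,2):P a2@(0,2):P a3@(3,2):P a4@(1,1):R
t=4: a0@(0,2):P a2@(1,2):P a3@(0,2):P a4@(2,1):R
t=5: a0@(1,2):P a2@(2,2):P a3@(1,2):P a4@(3,1):R
t=6: a0@(2,2):P a2@(3,2):P a3@(2,2):P a4@(0,1):R
t=7: a0@(3,2):P a2@(0,2):P a3@(3,2):P a4@(1,1):R
t=8: a0@(0,2):P a2@(1,2):P a3@(0,2):P a4@(2,1):R

(0, 2)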